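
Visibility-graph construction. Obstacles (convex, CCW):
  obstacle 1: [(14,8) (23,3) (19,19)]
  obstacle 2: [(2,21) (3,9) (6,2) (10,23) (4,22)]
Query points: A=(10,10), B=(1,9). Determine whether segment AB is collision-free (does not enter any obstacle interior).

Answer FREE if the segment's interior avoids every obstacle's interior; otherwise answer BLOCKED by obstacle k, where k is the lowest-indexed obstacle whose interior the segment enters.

BLOCKED by obstacle 2

Obstacle 1 [(14,8) (23,3) (19,19)]:
  edge (14,8)–(23,3): clear
  edge (23,3)–(19,19): clear
  edge (19,19)–(14,8): clear
  midpoint (11/2,19/2) outside
  → clear
Obstacle 2 [(2,21) (3,9) (6,2) (10,23) (4,22)]:
  edge (2,21)–(3,9): crosses AB
  edge (3,9)–(6,2): clear
  edge (6,2)–(10,23): crosses AB
  edge (10,23)–(4,22): clear
  edge (4,22)–(2,21): clear
  → BLOCKED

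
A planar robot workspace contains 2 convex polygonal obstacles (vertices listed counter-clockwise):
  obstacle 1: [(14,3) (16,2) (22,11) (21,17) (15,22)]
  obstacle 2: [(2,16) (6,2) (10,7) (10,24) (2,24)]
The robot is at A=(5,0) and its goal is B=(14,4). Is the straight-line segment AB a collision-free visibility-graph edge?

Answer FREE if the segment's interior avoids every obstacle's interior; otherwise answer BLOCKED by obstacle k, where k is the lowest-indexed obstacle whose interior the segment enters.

FREE

Obstacle 1 [(14,3) (16,2) (22,11) (21,17) (15,22)]:
  edge (14,3)–(16,2): clear
  edge (16,2)–(22,11): clear
  edge (22,11)–(21,17): clear
  edge (21,17)–(15,22): clear
  edge (15,22)–(14,3): clear
  midpoint (19/2,2) outside
  → clear
Obstacle 2 [(2,16) (6,2) (10,7) (10,24) (2,24)]:
  edge (2,16)–(6,2): clear
  edge (6,2)–(10,7): clear
  edge (10,7)–(10,24): clear
  edge (10,24)–(2,24): clear
  edge (2,24)–(2,16): clear
  midpoint (19/2,2) outside
  → clear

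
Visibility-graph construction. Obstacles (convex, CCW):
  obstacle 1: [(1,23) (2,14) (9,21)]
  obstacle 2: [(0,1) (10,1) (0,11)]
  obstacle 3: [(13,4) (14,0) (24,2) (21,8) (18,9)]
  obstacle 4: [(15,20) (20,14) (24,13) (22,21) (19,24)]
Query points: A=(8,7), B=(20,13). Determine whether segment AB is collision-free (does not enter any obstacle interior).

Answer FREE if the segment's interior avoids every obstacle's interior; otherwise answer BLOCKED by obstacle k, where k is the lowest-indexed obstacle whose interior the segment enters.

FREE

Obstacle 1 [(1,23) (2,14) (9,21)]:
  edge (1,23)–(2,14): clear
  edge (2,14)–(9,21): clear
  edge (9,21)–(1,23): clear
  midpoint (14,10) outside
  → clear
Obstacle 2 [(0,1) (10,1) (0,11)]:
  edge (0,1)–(10,1): clear
  edge (10,1)–(0,11): clear
  edge (0,11)–(0,1): clear
  midpoint (14,10) outside
  → clear
Obstacle 3 [(13,4) (14,0) (24,2) (21,8) (18,9)]:
  edge (13,4)–(14,0): clear
  edge (14,0)–(24,2): clear
  edge (24,2)–(21,8): clear
  edge (21,8)–(18,9): clear
  edge (18,9)–(13,4): clear
  midpoint (14,10) outside
  → clear
Obstacle 4 [(15,20) (20,14) (24,13) (22,21) (19,24)]:
  edge (15,20)–(20,14): clear
  edge (20,14)–(24,13): clear
  edge (24,13)–(22,21): clear
  edge (22,21)–(19,24): clear
  edge (19,24)–(15,20): clear
  midpoint (14,10) outside
  → clear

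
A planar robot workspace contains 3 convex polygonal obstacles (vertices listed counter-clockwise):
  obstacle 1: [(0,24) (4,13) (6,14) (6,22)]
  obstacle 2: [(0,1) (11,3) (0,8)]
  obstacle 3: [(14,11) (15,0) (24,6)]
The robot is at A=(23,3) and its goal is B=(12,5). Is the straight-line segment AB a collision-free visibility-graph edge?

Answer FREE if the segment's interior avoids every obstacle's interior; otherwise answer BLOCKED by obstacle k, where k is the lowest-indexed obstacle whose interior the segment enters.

Obstacle 1 [(0,24) (4,13) (6,14) (6,22)]:
  edge (0,24)–(4,13): clear
  edge (4,13)–(6,14): clear
  edge (6,14)–(6,22): clear
  edge (6,22)–(0,24): clear
  midpoint (35/2,4) outside
  → clear
Obstacle 2 [(0,1) (11,3) (0,8)]:
  edge (0,1)–(11,3): clear
  edge (11,3)–(0,8): clear
  edge (0,8)–(0,1): clear
  midpoint (35/2,4) outside
  → clear
Obstacle 3 [(14,11) (15,0) (24,6)]:
  edge (14,11)–(15,0): crosses AB
  edge (15,0)–(24,6): crosses AB
  edge (24,6)–(14,11): clear
  → BLOCKED

BLOCKED by obstacle 3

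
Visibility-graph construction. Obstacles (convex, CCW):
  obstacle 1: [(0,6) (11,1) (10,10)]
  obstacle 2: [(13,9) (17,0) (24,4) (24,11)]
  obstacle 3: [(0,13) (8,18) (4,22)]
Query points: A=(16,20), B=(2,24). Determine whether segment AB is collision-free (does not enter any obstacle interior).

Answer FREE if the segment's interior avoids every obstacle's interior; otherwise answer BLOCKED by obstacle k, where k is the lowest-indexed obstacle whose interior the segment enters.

FREE

Obstacle 1 [(0,6) (11,1) (10,10)]:
  edge (0,6)–(11,1): clear
  edge (11,1)–(10,10): clear
  edge (10,10)–(0,6): clear
  midpoint (9,22) outside
  → clear
Obstacle 2 [(13,9) (17,0) (24,4) (24,11)]:
  edge (13,9)–(17,0): clear
  edge (17,0)–(24,4): clear
  edge (24,4)–(24,11): clear
  edge (24,11)–(13,9): clear
  midpoint (9,22) outside
  → clear
Obstacle 3 [(0,13) (8,18) (4,22)]:
  edge (0,13)–(8,18): clear
  edge (8,18)–(4,22): clear
  edge (4,22)–(0,13): clear
  midpoint (9,22) outside
  → clear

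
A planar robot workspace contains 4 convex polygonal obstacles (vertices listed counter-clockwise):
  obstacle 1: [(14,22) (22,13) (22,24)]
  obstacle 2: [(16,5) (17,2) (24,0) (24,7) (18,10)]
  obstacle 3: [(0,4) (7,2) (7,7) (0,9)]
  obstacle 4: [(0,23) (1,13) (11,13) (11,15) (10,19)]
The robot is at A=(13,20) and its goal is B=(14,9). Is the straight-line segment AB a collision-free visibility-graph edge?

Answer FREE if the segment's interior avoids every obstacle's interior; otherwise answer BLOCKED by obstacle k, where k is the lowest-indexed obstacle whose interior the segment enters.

FREE

Obstacle 1 [(14,22) (22,13) (22,24)]:
  edge (14,22)–(22,13): clear
  edge (22,13)–(22,24): clear
  edge (22,24)–(14,22): clear
  midpoint (27/2,29/2) outside
  → clear
Obstacle 2 [(16,5) (17,2) (24,0) (24,7) (18,10)]:
  edge (16,5)–(17,2): clear
  edge (17,2)–(24,0): clear
  edge (24,0)–(24,7): clear
  edge (24,7)–(18,10): clear
  edge (18,10)–(16,5): clear
  midpoint (27/2,29/2) outside
  → clear
Obstacle 3 [(0,4) (7,2) (7,7) (0,9)]:
  edge (0,4)–(7,2): clear
  edge (7,2)–(7,7): clear
  edge (7,7)–(0,9): clear
  edge (0,9)–(0,4): clear
  midpoint (27/2,29/2) outside
  → clear
Obstacle 4 [(0,23) (1,13) (11,13) (11,15) (10,19)]:
  edge (0,23)–(1,13): clear
  edge (1,13)–(11,13): clear
  edge (11,13)–(11,15): clear
  edge (11,15)–(10,19): clear
  edge (10,19)–(0,23): clear
  midpoint (27/2,29/2) outside
  → clear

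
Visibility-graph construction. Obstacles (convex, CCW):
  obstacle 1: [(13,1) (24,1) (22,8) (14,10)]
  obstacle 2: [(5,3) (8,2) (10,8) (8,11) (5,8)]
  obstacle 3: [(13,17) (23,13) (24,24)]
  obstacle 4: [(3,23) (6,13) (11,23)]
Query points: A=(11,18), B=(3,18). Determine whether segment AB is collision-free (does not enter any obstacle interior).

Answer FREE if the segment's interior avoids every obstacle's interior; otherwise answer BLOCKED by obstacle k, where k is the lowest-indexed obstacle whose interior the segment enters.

BLOCKED by obstacle 4

Obstacle 1 [(13,1) (24,1) (22,8) (14,10)]:
  edge (13,1)–(24,1): clear
  edge (24,1)–(22,8): clear
  edge (22,8)–(14,10): clear
  edge (14,10)–(13,1): clear
  midpoint (7,18) outside
  → clear
Obstacle 2 [(5,3) (8,2) (10,8) (8,11) (5,8)]:
  edge (5,3)–(8,2): clear
  edge (8,2)–(10,8): clear
  edge (10,8)–(8,11): clear
  edge (8,11)–(5,8): clear
  edge (5,8)–(5,3): clear
  midpoint (7,18) outside
  → clear
Obstacle 3 [(13,17) (23,13) (24,24)]:
  edge (13,17)–(23,13): clear
  edge (23,13)–(24,24): clear
  edge (24,24)–(13,17): clear
  midpoint (7,18) outside
  → clear
Obstacle 4 [(3,23) (6,13) (11,23)]:
  edge (3,23)–(6,13): crosses AB
  edge (6,13)–(11,23): crosses AB
  edge (11,23)–(3,23): clear
  → BLOCKED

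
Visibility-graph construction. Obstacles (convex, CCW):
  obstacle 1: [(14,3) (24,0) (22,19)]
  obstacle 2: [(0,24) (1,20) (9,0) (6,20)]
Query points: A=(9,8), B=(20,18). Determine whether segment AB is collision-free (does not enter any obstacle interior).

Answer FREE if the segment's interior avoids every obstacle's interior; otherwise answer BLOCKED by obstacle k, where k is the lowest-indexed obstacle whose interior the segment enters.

Obstacle 1 [(14,3) (24,0) (22,19)]:
  edge (14,3)–(24,0): clear
  edge (24,0)–(22,19): clear
  edge (22,19)–(14,3): clear
  midpoint (29/2,13) outside
  → clear
Obstacle 2 [(0,24) (1,20) (9,0) (6,20)]:
  edge (0,24)–(1,20): clear
  edge (1,20)–(9,0): clear
  edge (9,0)–(6,20): clear
  edge (6,20)–(0,24): clear
  midpoint (29/2,13) outside
  → clear

FREE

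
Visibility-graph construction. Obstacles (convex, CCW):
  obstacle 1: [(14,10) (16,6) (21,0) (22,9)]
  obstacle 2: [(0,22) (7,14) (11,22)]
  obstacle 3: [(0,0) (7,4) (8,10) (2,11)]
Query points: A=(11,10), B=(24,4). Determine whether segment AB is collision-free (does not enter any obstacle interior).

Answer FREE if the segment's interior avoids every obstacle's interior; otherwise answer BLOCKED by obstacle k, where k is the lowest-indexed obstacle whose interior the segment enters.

Obstacle 1 [(14,10) (16,6) (21,0) (22,9)]:
  edge (14,10)–(16,6): crosses AB
  edge (16,6)–(21,0): clear
  edge (21,0)–(22,9): crosses AB
  edge (22,9)–(14,10): clear
  → BLOCKED
Obstacle 2 [(0,22) (7,14) (11,22)]:
  edge (0,22)–(7,14): clear
  edge (7,14)–(11,22): clear
  edge (11,22)–(0,22): clear
  midpoint (35/2,7) outside
  → clear
Obstacle 3 [(0,0) (7,4) (8,10) (2,11)]:
  edge (0,0)–(7,4): clear
  edge (7,4)–(8,10): clear
  edge (8,10)–(2,11): clear
  edge (2,11)–(0,0): clear
  midpoint (35/2,7) outside
  → clear

BLOCKED by obstacle 1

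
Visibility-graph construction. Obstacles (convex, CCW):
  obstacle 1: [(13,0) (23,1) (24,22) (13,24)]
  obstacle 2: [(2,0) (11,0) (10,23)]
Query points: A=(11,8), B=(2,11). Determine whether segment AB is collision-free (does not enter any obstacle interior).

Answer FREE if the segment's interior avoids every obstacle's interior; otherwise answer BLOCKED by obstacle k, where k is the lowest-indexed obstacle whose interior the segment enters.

Obstacle 1 [(13,0) (23,1) (24,22) (13,24)]:
  edge (13,0)–(23,1): clear
  edge (23,1)–(24,22): clear
  edge (24,22)–(13,24): clear
  edge (13,24)–(13,0): clear
  midpoint (13/2,19/2) outside
  → clear
Obstacle 2 [(2,0) (11,0) (10,23)]:
  edge (2,0)–(11,0): clear
  edge (11,0)–(10,23): crosses AB
  edge (10,23)–(2,0): crosses AB
  → BLOCKED

BLOCKED by obstacle 2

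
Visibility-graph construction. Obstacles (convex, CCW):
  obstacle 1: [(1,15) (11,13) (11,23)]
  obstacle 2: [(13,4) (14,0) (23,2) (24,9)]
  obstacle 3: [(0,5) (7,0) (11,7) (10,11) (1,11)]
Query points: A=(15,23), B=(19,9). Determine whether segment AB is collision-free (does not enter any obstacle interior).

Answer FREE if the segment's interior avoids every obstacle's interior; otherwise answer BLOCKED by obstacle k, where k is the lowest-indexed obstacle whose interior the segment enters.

FREE

Obstacle 1 [(1,15) (11,13) (11,23)]:
  edge (1,15)–(11,13): clear
  edge (11,13)–(11,23): clear
  edge (11,23)–(1,15): clear
  midpoint (17,16) outside
  → clear
Obstacle 2 [(13,4) (14,0) (23,2) (24,9)]:
  edge (13,4)–(14,0): clear
  edge (14,0)–(23,2): clear
  edge (23,2)–(24,9): clear
  edge (24,9)–(13,4): clear
  midpoint (17,16) outside
  → clear
Obstacle 3 [(0,5) (7,0) (11,7) (10,11) (1,11)]:
  edge (0,5)–(7,0): clear
  edge (7,0)–(11,7): clear
  edge (11,7)–(10,11): clear
  edge (10,11)–(1,11): clear
  edge (1,11)–(0,5): clear
  midpoint (17,16) outside
  → clear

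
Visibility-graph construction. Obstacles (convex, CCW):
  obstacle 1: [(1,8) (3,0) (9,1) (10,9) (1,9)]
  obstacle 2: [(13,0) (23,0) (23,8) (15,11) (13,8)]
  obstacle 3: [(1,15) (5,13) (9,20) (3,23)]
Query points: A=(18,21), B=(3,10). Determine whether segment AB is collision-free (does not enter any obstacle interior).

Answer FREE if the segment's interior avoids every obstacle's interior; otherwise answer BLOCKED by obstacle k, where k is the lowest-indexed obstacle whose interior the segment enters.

Obstacle 1 [(1,8) (3,0) (9,1) (10,9) (1,9)]:
  edge (1,8)–(3,0): clear
  edge (3,0)–(9,1): clear
  edge (9,1)–(10,9): clear
  edge (10,9)–(1,9): clear
  edge (1,9)–(1,8): clear
  midpoint (21/2,31/2) outside
  → clear
Obstacle 2 [(13,0) (23,0) (23,8) (15,11) (13,8)]:
  edge (13,0)–(23,0): clear
  edge (23,0)–(23,8): clear
  edge (23,8)–(15,11): clear
  edge (15,11)–(13,8): clear
  edge (13,8)–(13,0): clear
  midpoint (21/2,31/2) outside
  → clear
Obstacle 3 [(1,15) (5,13) (9,20) (3,23)]:
  edge (1,15)–(5,13): clear
  edge (5,13)–(9,20): clear
  edge (9,20)–(3,23): clear
  edge (3,23)–(1,15): clear
  midpoint (21/2,31/2) outside
  → clear

FREE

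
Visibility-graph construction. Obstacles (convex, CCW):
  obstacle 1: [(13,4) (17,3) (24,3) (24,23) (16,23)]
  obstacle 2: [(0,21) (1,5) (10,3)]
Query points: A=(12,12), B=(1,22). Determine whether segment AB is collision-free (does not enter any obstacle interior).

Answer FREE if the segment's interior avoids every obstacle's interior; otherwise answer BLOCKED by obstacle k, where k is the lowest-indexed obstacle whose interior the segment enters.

FREE

Obstacle 1 [(13,4) (17,3) (24,3) (24,23) (16,23)]:
  edge (13,4)–(17,3): clear
  edge (17,3)–(24,3): clear
  edge (24,3)–(24,23): clear
  edge (24,23)–(16,23): clear
  edge (16,23)–(13,4): clear
  midpoint (13/2,17) outside
  → clear
Obstacle 2 [(0,21) (1,5) (10,3)]:
  edge (0,21)–(1,5): clear
  edge (1,5)–(10,3): clear
  edge (10,3)–(0,21): clear
  midpoint (13/2,17) outside
  → clear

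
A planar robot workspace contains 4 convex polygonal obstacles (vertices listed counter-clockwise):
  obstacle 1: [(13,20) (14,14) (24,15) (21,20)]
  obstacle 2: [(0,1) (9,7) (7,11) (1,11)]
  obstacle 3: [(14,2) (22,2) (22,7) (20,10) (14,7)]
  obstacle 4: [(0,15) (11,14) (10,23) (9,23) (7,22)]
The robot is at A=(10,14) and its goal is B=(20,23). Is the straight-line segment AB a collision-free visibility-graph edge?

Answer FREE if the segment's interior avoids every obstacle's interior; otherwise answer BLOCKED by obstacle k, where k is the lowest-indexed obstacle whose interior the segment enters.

Obstacle 1 [(13,20) (14,14) (24,15) (21,20)]:
  edge (13,20)–(14,14): crosses AB
  edge (14,14)–(24,15): clear
  edge (24,15)–(21,20): clear
  edge (21,20)–(13,20): crosses AB
  → BLOCKED
Obstacle 2 [(0,1) (9,7) (7,11) (1,11)]:
  edge (0,1)–(9,7): clear
  edge (9,7)–(7,11): clear
  edge (7,11)–(1,11): clear
  edge (1,11)–(0,1): clear
  midpoint (15,37/2) outside
  → clear
Obstacle 3 [(14,2) (22,2) (22,7) (20,10) (14,7)]:
  edge (14,2)–(22,2): clear
  edge (22,2)–(22,7): clear
  edge (22,7)–(20,10): clear
  edge (20,10)–(14,7): clear
  edge (14,7)–(14,2): clear
  midpoint (15,37/2) outside
  → clear
Obstacle 4 [(0,15) (11,14) (10,23) (9,23) (7,22)]:
  edge (0,15)–(11,14): crosses AB
  edge (11,14)–(10,23): crosses AB
  edge (10,23)–(9,23): clear
  edge (9,23)–(7,22): clear
  edge (7,22)–(0,15): clear
  → BLOCKED

BLOCKED by obstacle 1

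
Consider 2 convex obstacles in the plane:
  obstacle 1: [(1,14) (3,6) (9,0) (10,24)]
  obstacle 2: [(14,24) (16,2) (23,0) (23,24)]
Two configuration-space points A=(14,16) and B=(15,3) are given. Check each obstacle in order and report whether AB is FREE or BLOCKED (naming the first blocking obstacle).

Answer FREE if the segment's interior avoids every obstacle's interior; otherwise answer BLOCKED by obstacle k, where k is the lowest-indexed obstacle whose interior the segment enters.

Obstacle 1 [(1,14) (3,6) (9,0) (10,24)]:
  edge (1,14)–(3,6): clear
  edge (3,6)–(9,0): clear
  edge (9,0)–(10,24): clear
  edge (10,24)–(1,14): clear
  midpoint (29/2,19/2) outside
  → clear
Obstacle 2 [(14,24) (16,2) (23,0) (23,24)]:
  edge (14,24)–(16,2): clear
  edge (16,2)–(23,0): clear
  edge (23,0)–(23,24): clear
  edge (23,24)–(14,24): clear
  midpoint (29/2,19/2) outside
  → clear

FREE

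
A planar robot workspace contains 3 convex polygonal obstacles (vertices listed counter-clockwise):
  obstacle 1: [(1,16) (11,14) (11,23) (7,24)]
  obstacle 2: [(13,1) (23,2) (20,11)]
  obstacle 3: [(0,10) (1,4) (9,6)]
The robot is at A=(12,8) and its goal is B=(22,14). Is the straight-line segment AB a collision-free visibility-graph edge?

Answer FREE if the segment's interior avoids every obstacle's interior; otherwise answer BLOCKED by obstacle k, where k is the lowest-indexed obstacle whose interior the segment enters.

Obstacle 1 [(1,16) (11,14) (11,23) (7,24)]:
  edge (1,16)–(11,14): clear
  edge (11,14)–(11,23): clear
  edge (11,23)–(7,24): clear
  edge (7,24)–(1,16): clear
  midpoint (17,11) outside
  → clear
Obstacle 2 [(13,1) (23,2) (20,11)]:
  edge (13,1)–(23,2): clear
  edge (23,2)–(20,11): clear
  edge (20,11)–(13,1): clear
  midpoint (17,11) outside
  → clear
Obstacle 3 [(0,10) (1,4) (9,6)]:
  edge (0,10)–(1,4): clear
  edge (1,4)–(9,6): clear
  edge (9,6)–(0,10): clear
  midpoint (17,11) outside
  → clear

FREE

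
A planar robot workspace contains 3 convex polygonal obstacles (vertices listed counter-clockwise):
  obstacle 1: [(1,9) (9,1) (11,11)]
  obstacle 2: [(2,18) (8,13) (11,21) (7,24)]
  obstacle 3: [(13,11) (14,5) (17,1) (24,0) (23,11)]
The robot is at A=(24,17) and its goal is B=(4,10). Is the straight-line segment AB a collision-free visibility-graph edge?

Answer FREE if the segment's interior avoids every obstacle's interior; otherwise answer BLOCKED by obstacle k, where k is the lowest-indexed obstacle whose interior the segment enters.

Obstacle 1 [(1,9) (9,1) (11,11)]:
  edge (1,9)–(9,1): clear
  edge (9,1)–(11,11): clear
  edge (11,11)–(1,9): clear
  midpoint (14,27/2) outside
  → clear
Obstacle 2 [(2,18) (8,13) (11,21) (7,24)]:
  edge (2,18)–(8,13): clear
  edge (8,13)–(11,21): clear
  edge (11,21)–(7,24): clear
  edge (7,24)–(2,18): clear
  midpoint (14,27/2) outside
  → clear
Obstacle 3 [(13,11) (14,5) (17,1) (24,0) (23,11)]:
  edge (13,11)–(14,5): clear
  edge (14,5)–(17,1): clear
  edge (17,1)–(24,0): clear
  edge (24,0)–(23,11): clear
  edge (23,11)–(13,11): clear
  midpoint (14,27/2) outside
  → clear

FREE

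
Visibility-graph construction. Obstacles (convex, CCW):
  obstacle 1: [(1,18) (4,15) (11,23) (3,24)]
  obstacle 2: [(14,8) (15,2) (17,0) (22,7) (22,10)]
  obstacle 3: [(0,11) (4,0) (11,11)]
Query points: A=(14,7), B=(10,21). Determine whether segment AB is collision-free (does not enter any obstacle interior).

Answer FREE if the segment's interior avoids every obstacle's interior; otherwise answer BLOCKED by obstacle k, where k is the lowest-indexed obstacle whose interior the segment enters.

FREE

Obstacle 1 [(1,18) (4,15) (11,23) (3,24)]:
  edge (1,18)–(4,15): clear
  edge (4,15)–(11,23): clear
  edge (11,23)–(3,24): clear
  edge (3,24)–(1,18): clear
  midpoint (12,14) outside
  → clear
Obstacle 2 [(14,8) (15,2) (17,0) (22,7) (22,10)]:
  edge (14,8)–(15,2): clear
  edge (15,2)–(17,0): clear
  edge (17,0)–(22,7): clear
  edge (22,7)–(22,10): clear
  edge (22,10)–(14,8): clear
  midpoint (12,14) outside
  → clear
Obstacle 3 [(0,11) (4,0) (11,11)]:
  edge (0,11)–(4,0): clear
  edge (4,0)–(11,11): clear
  edge (11,11)–(0,11): clear
  midpoint (12,14) outside
  → clear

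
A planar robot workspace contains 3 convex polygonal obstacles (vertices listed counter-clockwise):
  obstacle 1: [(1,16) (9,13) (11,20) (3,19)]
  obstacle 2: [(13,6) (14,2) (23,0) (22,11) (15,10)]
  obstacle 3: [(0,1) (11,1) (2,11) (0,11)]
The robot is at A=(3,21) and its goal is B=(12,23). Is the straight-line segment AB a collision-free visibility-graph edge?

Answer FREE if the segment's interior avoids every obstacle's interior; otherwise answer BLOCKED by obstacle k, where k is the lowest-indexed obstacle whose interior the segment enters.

Obstacle 1 [(1,16) (9,13) (11,20) (3,19)]:
  edge (1,16)–(9,13): clear
  edge (9,13)–(11,20): clear
  edge (11,20)–(3,19): clear
  edge (3,19)–(1,16): clear
  midpoint (15/2,22) outside
  → clear
Obstacle 2 [(13,6) (14,2) (23,0) (22,11) (15,10)]:
  edge (13,6)–(14,2): clear
  edge (14,2)–(23,0): clear
  edge (23,0)–(22,11): clear
  edge (22,11)–(15,10): clear
  edge (15,10)–(13,6): clear
  midpoint (15/2,22) outside
  → clear
Obstacle 3 [(0,1) (11,1) (2,11) (0,11)]:
  edge (0,1)–(11,1): clear
  edge (11,1)–(2,11): clear
  edge (2,11)–(0,11): clear
  edge (0,11)–(0,1): clear
  midpoint (15/2,22) outside
  → clear

FREE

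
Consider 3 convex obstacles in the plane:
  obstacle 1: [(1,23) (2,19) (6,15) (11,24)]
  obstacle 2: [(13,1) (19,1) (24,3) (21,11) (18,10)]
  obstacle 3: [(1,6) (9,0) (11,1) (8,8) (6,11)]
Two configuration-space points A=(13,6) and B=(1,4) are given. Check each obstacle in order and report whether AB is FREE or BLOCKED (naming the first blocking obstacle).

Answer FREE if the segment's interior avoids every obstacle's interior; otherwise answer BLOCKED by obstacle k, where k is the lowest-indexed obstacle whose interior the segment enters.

Obstacle 1 [(1,23) (2,19) (6,15) (11,24)]:
  edge (1,23)–(2,19): clear
  edge (2,19)–(6,15): clear
  edge (6,15)–(11,24): clear
  edge (11,24)–(1,23): clear
  midpoint (7,5) outside
  → clear
Obstacle 2 [(13,1) (19,1) (24,3) (21,11) (18,10)]:
  edge (13,1)–(19,1): clear
  edge (19,1)–(24,3): clear
  edge (24,3)–(21,11): clear
  edge (21,11)–(18,10): clear
  edge (18,10)–(13,1): clear
  midpoint (7,5) outside
  → clear
Obstacle 3 [(1,6) (9,0) (11,1) (8,8) (6,11)]:
  edge (1,6)–(9,0): crosses AB
  edge (9,0)–(11,1): clear
  edge (11,1)–(8,8): crosses AB
  edge (8,8)–(6,11): clear
  edge (6,11)–(1,6): clear
  → BLOCKED

BLOCKED by obstacle 3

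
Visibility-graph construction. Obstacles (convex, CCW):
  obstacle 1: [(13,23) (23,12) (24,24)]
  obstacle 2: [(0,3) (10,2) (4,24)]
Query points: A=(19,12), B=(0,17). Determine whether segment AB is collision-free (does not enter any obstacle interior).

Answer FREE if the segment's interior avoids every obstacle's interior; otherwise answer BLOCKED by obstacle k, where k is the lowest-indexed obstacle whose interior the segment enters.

BLOCKED by obstacle 2

Obstacle 1 [(13,23) (23,12) (24,24)]:
  edge (13,23)–(23,12): clear
  edge (23,12)–(24,24): clear
  edge (24,24)–(13,23): clear
  midpoint (19/2,29/2) outside
  → clear
Obstacle 2 [(0,3) (10,2) (4,24)]:
  edge (0,3)–(10,2): clear
  edge (10,2)–(4,24): crosses AB
  edge (4,24)–(0,3): crosses AB
  → BLOCKED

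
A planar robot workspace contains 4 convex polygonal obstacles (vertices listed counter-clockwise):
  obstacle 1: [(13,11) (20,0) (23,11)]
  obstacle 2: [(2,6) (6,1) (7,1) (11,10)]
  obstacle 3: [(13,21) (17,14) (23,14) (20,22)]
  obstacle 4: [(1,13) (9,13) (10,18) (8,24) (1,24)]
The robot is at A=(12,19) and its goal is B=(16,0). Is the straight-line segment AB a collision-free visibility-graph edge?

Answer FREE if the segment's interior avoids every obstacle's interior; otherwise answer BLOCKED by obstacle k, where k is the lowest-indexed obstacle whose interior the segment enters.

BLOCKED by obstacle 1

Obstacle 1 [(13,11) (20,0) (23,11)]:
  edge (13,11)–(20,0): crosses AB
  edge (20,0)–(23,11): clear
  edge (23,11)–(13,11): crosses AB
  → BLOCKED
Obstacle 2 [(2,6) (6,1) (7,1) (11,10)]:
  edge (2,6)–(6,1): clear
  edge (6,1)–(7,1): clear
  edge (7,1)–(11,10): clear
  edge (11,10)–(2,6): clear
  midpoint (14,19/2) outside
  → clear
Obstacle 3 [(13,21) (17,14) (23,14) (20,22)]:
  edge (13,21)–(17,14): clear
  edge (17,14)–(23,14): clear
  edge (23,14)–(20,22): clear
  edge (20,22)–(13,21): clear
  midpoint (14,19/2) outside
  → clear
Obstacle 4 [(1,13) (9,13) (10,18) (8,24) (1,24)]:
  edge (1,13)–(9,13): clear
  edge (9,13)–(10,18): clear
  edge (10,18)–(8,24): clear
  edge (8,24)–(1,24): clear
  edge (1,24)–(1,13): clear
  midpoint (14,19/2) outside
  → clear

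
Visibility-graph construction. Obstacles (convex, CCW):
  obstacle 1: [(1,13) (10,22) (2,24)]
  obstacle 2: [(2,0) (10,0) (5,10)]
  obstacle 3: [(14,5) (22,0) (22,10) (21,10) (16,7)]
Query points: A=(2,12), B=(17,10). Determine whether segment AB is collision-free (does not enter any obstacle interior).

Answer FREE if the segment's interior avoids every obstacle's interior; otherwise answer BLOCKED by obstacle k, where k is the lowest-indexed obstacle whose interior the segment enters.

FREE

Obstacle 1 [(1,13) (10,22) (2,24)]:
  edge (1,13)–(10,22): clear
  edge (10,22)–(2,24): clear
  edge (2,24)–(1,13): clear
  midpoint (19/2,11) outside
  → clear
Obstacle 2 [(2,0) (10,0) (5,10)]:
  edge (2,0)–(10,0): clear
  edge (10,0)–(5,10): clear
  edge (5,10)–(2,0): clear
  midpoint (19/2,11) outside
  → clear
Obstacle 3 [(14,5) (22,0) (22,10) (21,10) (16,7)]:
  edge (14,5)–(22,0): clear
  edge (22,0)–(22,10): clear
  edge (22,10)–(21,10): clear
  edge (21,10)–(16,7): clear
  edge (16,7)–(14,5): clear
  midpoint (19/2,11) outside
  → clear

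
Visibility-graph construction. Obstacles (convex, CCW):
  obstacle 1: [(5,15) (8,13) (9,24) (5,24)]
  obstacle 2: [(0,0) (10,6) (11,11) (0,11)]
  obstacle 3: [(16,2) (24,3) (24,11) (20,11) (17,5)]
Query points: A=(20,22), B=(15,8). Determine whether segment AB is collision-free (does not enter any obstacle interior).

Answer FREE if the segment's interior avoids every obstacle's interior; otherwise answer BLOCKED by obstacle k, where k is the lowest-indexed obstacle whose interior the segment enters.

Obstacle 1 [(5,15) (8,13) (9,24) (5,24)]:
  edge (5,15)–(8,13): clear
  edge (8,13)–(9,24): clear
  edge (9,24)–(5,24): clear
  edge (5,24)–(5,15): clear
  midpoint (35/2,15) outside
  → clear
Obstacle 2 [(0,0) (10,6) (11,11) (0,11)]:
  edge (0,0)–(10,6): clear
  edge (10,6)–(11,11): clear
  edge (11,11)–(0,11): clear
  edge (0,11)–(0,0): clear
  midpoint (35/2,15) outside
  → clear
Obstacle 3 [(16,2) (24,3) (24,11) (20,11) (17,5)]:
  edge (16,2)–(24,3): clear
  edge (24,3)–(24,11): clear
  edge (24,11)–(20,11): clear
  edge (20,11)–(17,5): clear
  edge (17,5)–(16,2): clear
  midpoint (35/2,15) outside
  → clear

FREE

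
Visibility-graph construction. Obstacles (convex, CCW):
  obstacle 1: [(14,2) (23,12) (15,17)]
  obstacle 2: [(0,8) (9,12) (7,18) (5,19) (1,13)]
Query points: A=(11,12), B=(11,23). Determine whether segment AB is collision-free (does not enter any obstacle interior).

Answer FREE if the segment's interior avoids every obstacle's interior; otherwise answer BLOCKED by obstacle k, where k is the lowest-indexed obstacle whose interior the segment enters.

FREE

Obstacle 1 [(14,2) (23,12) (15,17)]:
  edge (14,2)–(23,12): clear
  edge (23,12)–(15,17): clear
  edge (15,17)–(14,2): clear
  midpoint (11,35/2) outside
  → clear
Obstacle 2 [(0,8) (9,12) (7,18) (5,19) (1,13)]:
  edge (0,8)–(9,12): clear
  edge (9,12)–(7,18): clear
  edge (7,18)–(5,19): clear
  edge (5,19)–(1,13): clear
  edge (1,13)–(0,8): clear
  midpoint (11,35/2) outside
  → clear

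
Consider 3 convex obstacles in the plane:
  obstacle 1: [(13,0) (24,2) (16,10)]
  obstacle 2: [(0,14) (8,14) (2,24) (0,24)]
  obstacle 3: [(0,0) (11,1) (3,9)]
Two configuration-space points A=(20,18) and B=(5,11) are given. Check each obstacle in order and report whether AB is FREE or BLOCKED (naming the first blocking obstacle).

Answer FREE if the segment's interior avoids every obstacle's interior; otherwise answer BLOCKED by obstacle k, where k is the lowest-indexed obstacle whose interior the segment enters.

FREE

Obstacle 1 [(13,0) (24,2) (16,10)]:
  edge (13,0)–(24,2): clear
  edge (24,2)–(16,10): clear
  edge (16,10)–(13,0): clear
  midpoint (25/2,29/2) outside
  → clear
Obstacle 2 [(0,14) (8,14) (2,24) (0,24)]:
  edge (0,14)–(8,14): clear
  edge (8,14)–(2,24): clear
  edge (2,24)–(0,24): clear
  edge (0,24)–(0,14): clear
  midpoint (25/2,29/2) outside
  → clear
Obstacle 3 [(0,0) (11,1) (3,9)]:
  edge (0,0)–(11,1): clear
  edge (11,1)–(3,9): clear
  edge (3,9)–(0,0): clear
  midpoint (25/2,29/2) outside
  → clear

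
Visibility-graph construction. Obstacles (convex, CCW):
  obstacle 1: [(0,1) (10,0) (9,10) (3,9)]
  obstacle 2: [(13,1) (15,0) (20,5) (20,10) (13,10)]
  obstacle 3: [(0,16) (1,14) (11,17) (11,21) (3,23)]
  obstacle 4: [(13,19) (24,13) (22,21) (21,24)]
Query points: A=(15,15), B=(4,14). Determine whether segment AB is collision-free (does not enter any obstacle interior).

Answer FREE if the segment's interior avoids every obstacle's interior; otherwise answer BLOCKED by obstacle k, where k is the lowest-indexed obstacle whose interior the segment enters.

FREE

Obstacle 1 [(0,1) (10,0) (9,10) (3,9)]:
  edge (0,1)–(10,0): clear
  edge (10,0)–(9,10): clear
  edge (9,10)–(3,9): clear
  edge (3,9)–(0,1): clear
  midpoint (19/2,29/2) outside
  → clear
Obstacle 2 [(13,1) (15,0) (20,5) (20,10) (13,10)]:
  edge (13,1)–(15,0): clear
  edge (15,0)–(20,5): clear
  edge (20,5)–(20,10): clear
  edge (20,10)–(13,10): clear
  edge (13,10)–(13,1): clear
  midpoint (19/2,29/2) outside
  → clear
Obstacle 3 [(0,16) (1,14) (11,17) (11,21) (3,23)]:
  edge (0,16)–(1,14): clear
  edge (1,14)–(11,17): clear
  edge (11,17)–(11,21): clear
  edge (11,21)–(3,23): clear
  edge (3,23)–(0,16): clear
  midpoint (19/2,29/2) outside
  → clear
Obstacle 4 [(13,19) (24,13) (22,21) (21,24)]:
  edge (13,19)–(24,13): clear
  edge (24,13)–(22,21): clear
  edge (22,21)–(21,24): clear
  edge (21,24)–(13,19): clear
  midpoint (19/2,29/2) outside
  → clear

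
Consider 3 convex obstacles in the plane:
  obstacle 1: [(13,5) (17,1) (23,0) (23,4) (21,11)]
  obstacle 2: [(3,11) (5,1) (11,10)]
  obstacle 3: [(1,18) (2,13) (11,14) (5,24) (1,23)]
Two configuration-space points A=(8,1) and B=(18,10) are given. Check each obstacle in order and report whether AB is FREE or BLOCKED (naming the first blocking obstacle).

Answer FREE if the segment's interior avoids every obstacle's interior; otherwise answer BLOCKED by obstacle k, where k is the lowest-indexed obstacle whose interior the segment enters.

Obstacle 1 [(13,5) (17,1) (23,0) (23,4) (21,11)]:
  edge (13,5)–(17,1): clear
  edge (17,1)–(23,0): clear
  edge (23,0)–(23,4): clear
  edge (23,4)–(21,11): clear
  edge (21,11)–(13,5): clear
  midpoint (13,11/2) outside
  → clear
Obstacle 2 [(3,11) (5,1) (11,10)]:
  edge (3,11)–(5,1): clear
  edge (5,1)–(11,10): clear
  edge (11,10)–(3,11): clear
  midpoint (13,11/2) outside
  → clear
Obstacle 3 [(1,18) (2,13) (11,14) (5,24) (1,23)]:
  edge (1,18)–(2,13): clear
  edge (2,13)–(11,14): clear
  edge (11,14)–(5,24): clear
  edge (5,24)–(1,23): clear
  edge (1,23)–(1,18): clear
  midpoint (13,11/2) outside
  → clear

FREE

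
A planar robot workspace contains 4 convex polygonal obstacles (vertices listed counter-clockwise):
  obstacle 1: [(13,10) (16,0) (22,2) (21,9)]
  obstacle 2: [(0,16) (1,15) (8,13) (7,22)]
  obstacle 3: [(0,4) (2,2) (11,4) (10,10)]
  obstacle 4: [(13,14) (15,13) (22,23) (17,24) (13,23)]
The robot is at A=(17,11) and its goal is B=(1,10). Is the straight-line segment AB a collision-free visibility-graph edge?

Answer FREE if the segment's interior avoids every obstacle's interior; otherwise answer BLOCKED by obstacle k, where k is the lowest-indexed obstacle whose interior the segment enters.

FREE

Obstacle 1 [(13,10) (16,0) (22,2) (21,9)]:
  edge (13,10)–(16,0): clear
  edge (16,0)–(22,2): clear
  edge (22,2)–(21,9): clear
  edge (21,9)–(13,10): clear
  midpoint (9,21/2) outside
  → clear
Obstacle 2 [(0,16) (1,15) (8,13) (7,22)]:
  edge (0,16)–(1,15): clear
  edge (1,15)–(8,13): clear
  edge (8,13)–(7,22): clear
  edge (7,22)–(0,16): clear
  midpoint (9,21/2) outside
  → clear
Obstacle 3 [(0,4) (2,2) (11,4) (10,10)]:
  edge (0,4)–(2,2): clear
  edge (2,2)–(11,4): clear
  edge (11,4)–(10,10): clear
  edge (10,10)–(0,4): clear
  midpoint (9,21/2) outside
  → clear
Obstacle 4 [(13,14) (15,13) (22,23) (17,24) (13,23)]:
  edge (13,14)–(15,13): clear
  edge (15,13)–(22,23): clear
  edge (22,23)–(17,24): clear
  edge (17,24)–(13,23): clear
  edge (13,23)–(13,14): clear
  midpoint (9,21/2) outside
  → clear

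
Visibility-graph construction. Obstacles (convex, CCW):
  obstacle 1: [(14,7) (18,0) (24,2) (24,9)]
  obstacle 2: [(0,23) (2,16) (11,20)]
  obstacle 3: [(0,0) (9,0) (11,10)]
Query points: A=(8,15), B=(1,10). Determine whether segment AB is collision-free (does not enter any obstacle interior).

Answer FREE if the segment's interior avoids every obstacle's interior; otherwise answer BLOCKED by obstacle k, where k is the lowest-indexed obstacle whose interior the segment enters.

Obstacle 1 [(14,7) (18,0) (24,2) (24,9)]:
  edge (14,7)–(18,0): clear
  edge (18,0)–(24,2): clear
  edge (24,2)–(24,9): clear
  edge (24,9)–(14,7): clear
  midpoint (9/2,25/2) outside
  → clear
Obstacle 2 [(0,23) (2,16) (11,20)]:
  edge (0,23)–(2,16): clear
  edge (2,16)–(11,20): clear
  edge (11,20)–(0,23): clear
  midpoint (9/2,25/2) outside
  → clear
Obstacle 3 [(0,0) (9,0) (11,10)]:
  edge (0,0)–(9,0): clear
  edge (9,0)–(11,10): clear
  edge (11,10)–(0,0): clear
  midpoint (9/2,25/2) outside
  → clear

FREE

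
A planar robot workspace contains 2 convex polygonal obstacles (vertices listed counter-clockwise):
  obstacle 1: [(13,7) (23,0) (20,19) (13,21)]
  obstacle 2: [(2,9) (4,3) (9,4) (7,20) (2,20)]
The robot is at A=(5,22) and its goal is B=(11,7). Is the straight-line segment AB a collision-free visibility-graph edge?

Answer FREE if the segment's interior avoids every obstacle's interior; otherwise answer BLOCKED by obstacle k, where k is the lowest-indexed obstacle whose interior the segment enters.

BLOCKED by obstacle 2

Obstacle 1 [(13,7) (23,0) (20,19) (13,21)]:
  edge (13,7)–(23,0): clear
  edge (23,0)–(20,19): clear
  edge (20,19)–(13,21): clear
  edge (13,21)–(13,7): clear
  midpoint (8,29/2) outside
  → clear
Obstacle 2 [(2,9) (4,3) (9,4) (7,20) (2,20)]:
  edge (2,9)–(4,3): clear
  edge (4,3)–(9,4): clear
  edge (9,4)–(7,20): crosses AB
  edge (7,20)–(2,20): crosses AB
  edge (2,20)–(2,9): clear
  → BLOCKED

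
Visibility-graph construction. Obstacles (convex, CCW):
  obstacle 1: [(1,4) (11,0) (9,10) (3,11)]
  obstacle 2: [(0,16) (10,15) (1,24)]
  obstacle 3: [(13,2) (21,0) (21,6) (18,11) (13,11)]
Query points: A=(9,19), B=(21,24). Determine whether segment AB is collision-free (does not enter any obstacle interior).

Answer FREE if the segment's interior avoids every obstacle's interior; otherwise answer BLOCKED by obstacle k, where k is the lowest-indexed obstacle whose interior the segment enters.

Obstacle 1 [(1,4) (11,0) (9,10) (3,11)]:
  edge (1,4)–(11,0): clear
  edge (11,0)–(9,10): clear
  edge (9,10)–(3,11): clear
  edge (3,11)–(1,4): clear
  midpoint (15,43/2) outside
  → clear
Obstacle 2 [(0,16) (10,15) (1,24)]:
  edge (0,16)–(10,15): clear
  edge (10,15)–(1,24): clear
  edge (1,24)–(0,16): clear
  midpoint (15,43/2) outside
  → clear
Obstacle 3 [(13,2) (21,0) (21,6) (18,11) (13,11)]:
  edge (13,2)–(21,0): clear
  edge (21,0)–(21,6): clear
  edge (21,6)–(18,11): clear
  edge (18,11)–(13,11): clear
  edge (13,11)–(13,2): clear
  midpoint (15,43/2) outside
  → clear

FREE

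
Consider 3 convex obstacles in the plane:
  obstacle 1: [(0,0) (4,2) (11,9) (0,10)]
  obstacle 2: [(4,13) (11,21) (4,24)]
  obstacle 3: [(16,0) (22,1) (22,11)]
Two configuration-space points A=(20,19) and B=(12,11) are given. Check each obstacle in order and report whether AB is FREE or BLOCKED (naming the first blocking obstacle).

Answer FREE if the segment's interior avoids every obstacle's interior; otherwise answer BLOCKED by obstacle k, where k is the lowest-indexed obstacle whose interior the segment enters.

Obstacle 1 [(0,0) (4,2) (11,9) (0,10)]:
  edge (0,0)–(4,2): clear
  edge (4,2)–(11,9): clear
  edge (11,9)–(0,10): clear
  edge (0,10)–(0,0): clear
  midpoint (16,15) outside
  → clear
Obstacle 2 [(4,13) (11,21) (4,24)]:
  edge (4,13)–(11,21): clear
  edge (11,21)–(4,24): clear
  edge (4,24)–(4,13): clear
  midpoint (16,15) outside
  → clear
Obstacle 3 [(16,0) (22,1) (22,11)]:
  edge (16,0)–(22,1): clear
  edge (22,1)–(22,11): clear
  edge (22,11)–(16,0): clear
  midpoint (16,15) outside
  → clear

FREE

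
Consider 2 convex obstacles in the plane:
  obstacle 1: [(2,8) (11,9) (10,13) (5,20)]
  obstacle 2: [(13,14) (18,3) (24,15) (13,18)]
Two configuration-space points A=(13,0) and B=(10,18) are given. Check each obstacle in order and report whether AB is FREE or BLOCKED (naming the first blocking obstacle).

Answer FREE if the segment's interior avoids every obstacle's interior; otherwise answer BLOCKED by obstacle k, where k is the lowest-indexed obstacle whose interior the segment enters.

FREE

Obstacle 1 [(2,8) (11,9) (10,13) (5,20)]:
  edge (2,8)–(11,9): clear
  edge (11,9)–(10,13): clear
  edge (10,13)–(5,20): clear
  edge (5,20)–(2,8): clear
  midpoint (23/2,9) outside
  → clear
Obstacle 2 [(13,14) (18,3) (24,15) (13,18)]:
  edge (13,14)–(18,3): clear
  edge (18,3)–(24,15): clear
  edge (24,15)–(13,18): clear
  edge (13,18)–(13,14): clear
  midpoint (23/2,9) outside
  → clear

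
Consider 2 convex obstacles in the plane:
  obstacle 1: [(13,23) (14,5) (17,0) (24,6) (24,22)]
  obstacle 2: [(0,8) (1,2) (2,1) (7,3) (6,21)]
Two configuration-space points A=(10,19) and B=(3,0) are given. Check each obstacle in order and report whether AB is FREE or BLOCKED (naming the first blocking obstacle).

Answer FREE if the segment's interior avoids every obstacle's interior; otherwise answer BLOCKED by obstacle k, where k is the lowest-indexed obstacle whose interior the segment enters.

Obstacle 1 [(13,23) (14,5) (17,0) (24,6) (24,22)]:
  edge (13,23)–(14,5): clear
  edge (14,5)–(17,0): clear
  edge (17,0)–(24,6): clear
  edge (24,6)–(24,22): clear
  edge (24,22)–(13,23): clear
  midpoint (13/2,19/2) outside
  → clear
Obstacle 2 [(0,8) (1,2) (2,1) (7,3) (6,21)]:
  edge (0,8)–(1,2): clear
  edge (1,2)–(2,1): clear
  edge (2,1)–(7,3): crosses AB
  edge (7,3)–(6,21): crosses AB
  edge (6,21)–(0,8): clear
  → BLOCKED

BLOCKED by obstacle 2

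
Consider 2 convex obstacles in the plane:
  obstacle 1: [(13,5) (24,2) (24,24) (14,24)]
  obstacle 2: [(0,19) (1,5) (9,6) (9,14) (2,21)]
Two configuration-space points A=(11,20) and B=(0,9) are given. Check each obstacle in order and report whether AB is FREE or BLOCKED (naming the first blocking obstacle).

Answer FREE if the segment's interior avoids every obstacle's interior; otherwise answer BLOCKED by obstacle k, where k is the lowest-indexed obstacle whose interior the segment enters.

BLOCKED by obstacle 2

Obstacle 1 [(13,5) (24,2) (24,24) (14,24)]:
  edge (13,5)–(24,2): clear
  edge (24,2)–(24,24): clear
  edge (24,24)–(14,24): clear
  edge (14,24)–(13,5): clear
  midpoint (11/2,29/2) outside
  → clear
Obstacle 2 [(0,19) (1,5) (9,6) (9,14) (2,21)]:
  edge (0,19)–(1,5): crosses AB
  edge (1,5)–(9,6): clear
  edge (9,6)–(9,14): clear
  edge (9,14)–(2,21): crosses AB
  edge (2,21)–(0,19): clear
  → BLOCKED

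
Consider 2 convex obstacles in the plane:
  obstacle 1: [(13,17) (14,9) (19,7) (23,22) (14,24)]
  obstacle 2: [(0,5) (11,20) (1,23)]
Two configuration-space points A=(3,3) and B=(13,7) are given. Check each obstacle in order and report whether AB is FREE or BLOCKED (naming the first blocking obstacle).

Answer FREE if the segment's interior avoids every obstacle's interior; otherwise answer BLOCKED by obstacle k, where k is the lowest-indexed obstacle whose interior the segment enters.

Obstacle 1 [(13,17) (14,9) (19,7) (23,22) (14,24)]:
  edge (13,17)–(14,9): clear
  edge (14,9)–(19,7): clear
  edge (19,7)–(23,22): clear
  edge (23,22)–(14,24): clear
  edge (14,24)–(13,17): clear
  midpoint (8,5) outside
  → clear
Obstacle 2 [(0,5) (11,20) (1,23)]:
  edge (0,5)–(11,20): clear
  edge (11,20)–(1,23): clear
  edge (1,23)–(0,5): clear
  midpoint (8,5) outside
  → clear

FREE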